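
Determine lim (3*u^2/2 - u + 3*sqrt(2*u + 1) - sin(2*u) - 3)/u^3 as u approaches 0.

Substitution gives 0/0 (the numerator vanishes to order 3).
Expand each term to order u^3: the coefficient of u^3 in −sin(2u) is 4/3 and in 3·√(1 + 2u) is 3/2.
Lower-order terms cancel with the polynomial part, so the numerator is (17/6)·u^3 + o(u^3), and the limit is (17/6)/(1) = 17/6.

17/6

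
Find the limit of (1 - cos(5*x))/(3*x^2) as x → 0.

25/6

Substitution gives 0/0.
Use (1 − cos u)/u² → 1/2 with u = 5x: the limit is 5²/(2·3) = 25/6.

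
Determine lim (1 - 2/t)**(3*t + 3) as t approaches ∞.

e^(-6)

Write it as [(1 - 2/t)^t]^(3) · (1 - 2/t)^(3). The bracketed term tends to e^(-2) and the second factor to 1, so the limit is e^(-6).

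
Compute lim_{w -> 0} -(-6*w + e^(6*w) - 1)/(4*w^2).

Direct substitution gives 0/0.
Apply L'Hôpital: lim (6*e^(6*w) - 6)/(-8*w), still 0/0.
After 2 applications of L'Hôpital's rule the quotient is (36*e^(6*w))/(-8); substituting w = 0 gives -9/2.

-9/2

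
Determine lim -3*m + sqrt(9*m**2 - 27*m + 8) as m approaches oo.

-9/2

This has the form ∞ − ∞. Multiply and divide by the conjugate √(9*m^2 - 27*m + 8) + 3m.
That gives (-27m + 8) / (√(9*m^2 - 27*m + 8) + 3m).
Divide numerator and denominator by m: the limit is -27/(2·3) = -9/2.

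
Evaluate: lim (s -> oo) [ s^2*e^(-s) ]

Write as s^2/e^{1s}, an ∞/∞ form.
Exponential growth dominates any polynomial, so repeated L'Hôpital (or the standard result) gives 0.

0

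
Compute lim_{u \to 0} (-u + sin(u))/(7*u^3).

Direct substitution gives 0/0.
Apply L'Hôpital: lim (cos(u) - 1)/(21*u^2), still 0/0.
Apply L'Hôpital: lim (-sin(u))/(42*u), still 0/0.
After 3 applications of L'Hôpital's rule the quotient is (-cos(u))/(42); substituting u = 0 gives -1/42.

-1/42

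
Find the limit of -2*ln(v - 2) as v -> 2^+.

∞

As v → 2⁺, v - 2 → 0⁺ and ln(v - 2) → −∞.
Multiplying by -2 gives ∞.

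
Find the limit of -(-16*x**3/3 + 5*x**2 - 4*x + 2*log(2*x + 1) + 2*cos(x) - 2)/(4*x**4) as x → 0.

95/48

Substitution gives 0/0 (the numerator vanishes to order 4).
Expand each term to order x^4: the coefficient of x^4 in 2·cos(x) is 1/12 and in 2·ln(1 + 2x) is -8.
Lower-order terms cancel with the polynomial part, so the numerator is (-95/12)·x^4 + o(x^4), and the limit is (-95/12)/(-4) = 95/48.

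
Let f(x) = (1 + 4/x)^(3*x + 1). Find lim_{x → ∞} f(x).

Write it as [(1 + 4/x)^x]^(3) · (1 + 4/x)^(1). The bracketed term tends to e^(4) and the second factor to 1, so the limit is e^(12).

e^(12)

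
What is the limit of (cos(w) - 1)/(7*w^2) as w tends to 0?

Direct substitution gives 0/0.
Apply L'Hôpital: lim (-sin(w))/(14*w), still 0/0.
After 2 applications of L'Hôpital's rule the quotient is (-cos(w))/(14); substituting w = 0 gives -1/14.

-1/14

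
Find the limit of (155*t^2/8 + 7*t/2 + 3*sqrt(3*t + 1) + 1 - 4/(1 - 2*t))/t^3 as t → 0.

Substitution gives 0/0; apply L'Hôpital's rule 3 times.
After differentiating numerator and denominator 3 times the quotient is (243/(8*(3*t + 1)^(5/2)) - 192/(2*t - 1)^4)/(6); at t = 0 this is -431/16.

-431/16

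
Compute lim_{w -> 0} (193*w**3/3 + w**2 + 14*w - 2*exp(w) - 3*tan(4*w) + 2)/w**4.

-1/12

Substitution gives 0/0; apply L'Hôpital's rule 4 times.
After differentiating numerator and denominator 4 times the quotient is (-2*e^(w) - 18432*tan(4*w)^5 - 30720*tan(4*w)^3 - 12288*tan(4*w))/(24); at w = 0 this is -1/12.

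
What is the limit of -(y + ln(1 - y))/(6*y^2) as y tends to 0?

1/12

Direct substitution gives 0/0.
Apply L'Hôpital: lim (1 - 1/(1 - y))/(-12*y), still 0/0.
After 2 applications of L'Hôpital's rule the quotient is (-1/(1 - y)^2)/(-12); substituting y = 0 gives 1/12.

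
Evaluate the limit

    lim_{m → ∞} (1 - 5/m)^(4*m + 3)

Let L be the limit and take ln: ln L = lim (4m + 3)·ln(1 - 5/m) = lim (4m + 3)·(-5/m + O(1/m²)) = -20.
Hence L = e^(-20).

e^(-20)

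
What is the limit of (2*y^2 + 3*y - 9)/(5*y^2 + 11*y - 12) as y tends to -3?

Since y = -3 makes numerator and denominator zero, (y + 3) divides both.
Cancelling it gives (2*y - 3)/(5*y - 4); now plug in y = -3 to get 9/19.

9/19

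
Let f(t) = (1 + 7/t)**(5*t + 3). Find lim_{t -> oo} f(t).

Let L be the limit and take ln: ln L = lim (5t + 3)·ln(1 + 7/t) = lim (5t + 3)·(7/t + O(1/t²)) = 35.
Hence L = e^(35).

e^(35)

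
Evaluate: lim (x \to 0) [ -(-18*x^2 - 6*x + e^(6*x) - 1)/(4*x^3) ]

-9

Direct substitution gives 0/0.
Apply L'Hôpital: lim (-36*x + 6*e^(6*x) - 6)/(-12*x^2), still 0/0.
Apply L'Hôpital: lim (36*e^(6*x) - 36)/(-24*x), still 0/0.
After 3 applications of L'Hôpital's rule the quotient is (216*e^(6*x))/(-24); substituting x = 0 gives -9.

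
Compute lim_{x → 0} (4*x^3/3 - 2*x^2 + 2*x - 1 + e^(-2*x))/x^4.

2/3

Direct substitution gives 0/0.
Apply L'Hôpital: lim (4*x^2 - 4*x + 2 - 2*e^(-2*x))/(4*x^3), still 0/0.
Apply L'Hôpital: lim (8*x - 4 + 4*e^(-2*x))/(12*x^2), still 0/0.
Apply L'Hôpital: lim (8 - 8*e^(-2*x))/(24*x), still 0/0.
After 4 applications of L'Hôpital's rule the quotient is (16*e^(-2*x))/(24); substituting x = 0 gives 2/3.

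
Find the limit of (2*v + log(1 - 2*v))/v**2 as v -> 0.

Direct substitution gives 0/0.
Apply L'Hôpital: lim (2 - 2/(1 - 2*v))/(2*v), still 0/0.
After 2 applications of L'Hôpital's rule the quotient is (-4/(1 - 2*v)^2)/(2); substituting v = 0 gives -2.

-2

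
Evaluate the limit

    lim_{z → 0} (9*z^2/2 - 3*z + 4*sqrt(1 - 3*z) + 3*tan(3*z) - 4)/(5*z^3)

Substitution gives 0/0; apply L'Hôpital's rule 3 times.
After differentiating numerator and denominator 3 times the quotient is (486*tan(3*z)^2/cos(3*z)^2 + 162/cos(3*z)^2 - 81/(2*(1 - 3*z)^(5/2)))/(30); at z = 0 this is 81/20.

81/20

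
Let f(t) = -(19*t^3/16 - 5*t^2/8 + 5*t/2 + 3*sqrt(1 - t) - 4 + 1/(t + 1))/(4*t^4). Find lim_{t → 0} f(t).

Substitution gives 0/0; apply L'Hôpital's rule 4 times.
After differentiating numerator and denominator 4 times the quotient is (24/(t + 1)^5 - 45/(16*(1 - t)^(7/2)))/(-96); at t = 0 this is -113/512.

-113/512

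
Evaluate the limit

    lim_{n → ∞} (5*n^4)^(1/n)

1

Base → ∞ and exponent → 0: an ∞^0 form.
Take logs: (1/n)·ln(5·n^4) = (ln 5 + 4·ln n)/n → 0.
So the limit is e^0 = 1.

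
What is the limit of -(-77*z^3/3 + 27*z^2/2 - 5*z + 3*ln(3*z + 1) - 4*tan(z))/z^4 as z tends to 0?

243/4

Substitution gives 0/0 (the numerator vanishes to order 4).
Expand each term to order z^4: the coefficient of z^4 in 3·ln(1 + 3z) is -243/4 and in -4·tan(z) is 0.
Lower-order terms cancel with the polynomial part, so the numerator is (-243/4)·z^4 + o(z^4), and the limit is (-243/4)/(-1) = 243/4.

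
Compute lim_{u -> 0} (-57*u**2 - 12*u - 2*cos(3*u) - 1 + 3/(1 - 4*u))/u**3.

192

Substitution gives 0/0; apply L'Hôpital's rule 3 times.
After differentiating numerator and denominator 3 times the quotient is (-54*sin(3*u) + 1152/(4*u - 1)^4)/(6); at u = 0 this is 192.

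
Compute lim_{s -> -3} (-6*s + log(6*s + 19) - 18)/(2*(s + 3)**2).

-9

Direct substitution gives 0/0.
Apply L'Hôpital: lim (-6 + 6/(6*s + 19))/(4*s + 12), still 0/0.
After 2 applications of L'Hôpital's rule the quotient is (-36/(6*s + 19)^2)/(4); substituting s = -3 gives -9.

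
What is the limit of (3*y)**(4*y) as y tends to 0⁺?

1

Base → 0⁺ and exponent → 0⁺: a 0^0 form.
Take logs: 4y·ln(3y). This is 0·(−∞); rewriting as ln(3y)/(1/(4y)) and applying L'Hôpital gives 0.
Hence the limit is e^0 = 1.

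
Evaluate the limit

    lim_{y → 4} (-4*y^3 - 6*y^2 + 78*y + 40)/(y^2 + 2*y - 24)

-81/5

Direct substitution gives 0/0, so factor. Both numerator and denominator have (y - 4) as a factor.
After cancelling, the expression reduces to (-4*y^2 - 22*y - 10)/(y + 6).
Substituting y = 4 gives -81/5.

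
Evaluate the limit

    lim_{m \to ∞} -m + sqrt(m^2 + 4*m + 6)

2

An ∞ − ∞ form. Rationalising with the conjugate, the difference becomes (4m + 6) / (√(m^2 + 4*m + 6) + m).
For large m the denominator behaves like 2·m, so the quotient tends to 4/2 = 2.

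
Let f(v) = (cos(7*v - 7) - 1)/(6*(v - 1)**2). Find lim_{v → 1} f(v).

-49/12

Direct substitution gives 0/0.
Apply L'Hôpital: lim (-7*sin(7*v - 7))/(12*v - 12), still 0/0.
After 2 applications of L'Hôpital's rule the quotient is (-49*cos(7*v - 7))/(12); substituting v = 1 gives -49/12.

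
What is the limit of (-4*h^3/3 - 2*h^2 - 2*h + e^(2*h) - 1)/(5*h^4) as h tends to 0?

Direct substitution gives 0/0.
Apply L'Hôpital: lim (-4*h^2 - 4*h + 2*e^(2*h) - 2)/(20*h^3), still 0/0.
Apply L'Hôpital: lim (-8*h + 4*e^(2*h) - 4)/(60*h^2), still 0/0.
Apply L'Hôpital: lim (8*e^(2*h) - 8)/(120*h), still 0/0.
After 4 applications of L'Hôpital's rule the quotient is (16*e^(2*h))/(120); substituting h = 0 gives 2/15.

2/15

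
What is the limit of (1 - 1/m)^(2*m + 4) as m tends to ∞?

e^(-2)

Let L be the limit and take ln: ln L = lim (2m + 4)·ln(1 - 1/m) = lim (2m + 4)·(-1/m + O(1/m²)) = -2.
Hence L = e^(-2).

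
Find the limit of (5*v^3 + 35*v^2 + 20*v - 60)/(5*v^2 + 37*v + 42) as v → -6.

-140/23

At v = -6 both the top and bottom vanish — a removable singularity. Factoring out (v + 6) from each leaves (5*v^2 + 5*v - 10)/(5*v + 7), which at v = -6 equals -140/23.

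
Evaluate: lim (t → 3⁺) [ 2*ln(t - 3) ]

-∞

As t → 3⁺, t - 3 → 0⁺ and ln(t - 3) → −∞.
Multiplying by 2 gives -∞.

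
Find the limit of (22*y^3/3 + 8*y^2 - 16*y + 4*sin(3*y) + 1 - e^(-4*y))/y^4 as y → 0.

Substitution gives 0/0; apply L'Hôpital's rule 4 times.
After differentiating numerator and denominator 4 times the quotient is (324*sin(3*y) - 256*e^(-4*y))/(24); at y = 0 this is -32/3.

-32/3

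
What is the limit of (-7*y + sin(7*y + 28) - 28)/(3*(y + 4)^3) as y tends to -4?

Direct substitution gives 0/0.
Apply L'Hôpital: lim (7*cos(7*y + 28) - 7)/(9*(y + 4)^2), still 0/0.
Apply L'Hôpital: lim (-49*sin(7*y + 28))/(18*y + 72), still 0/0.
After 3 applications of L'Hôpital's rule the quotient is (-343*cos(7*y + 28))/(18); substituting y = -4 gives -343/18.

-343/18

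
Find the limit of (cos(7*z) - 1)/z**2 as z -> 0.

Direct substitution gives 0/0.
Apply L'Hôpital: lim (-7*sin(7*z))/(2*z), still 0/0.
After 2 applications of L'Hôpital's rule the quotient is (-49*cos(7*z))/(2); substituting z = 0 gives -49/2.

-49/2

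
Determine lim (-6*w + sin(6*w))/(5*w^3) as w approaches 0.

-36/5

Direct substitution gives 0/0.
Apply L'Hôpital: lim (6*cos(6*w) - 6)/(15*w^2), still 0/0.
Apply L'Hôpital: lim (-36*sin(6*w))/(30*w), still 0/0.
After 3 applications of L'Hôpital's rule the quotient is (-216*cos(6*w))/(30); substituting w = 0 gives -36/5.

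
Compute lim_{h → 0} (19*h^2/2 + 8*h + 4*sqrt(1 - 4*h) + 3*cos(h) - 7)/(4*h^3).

-4

Substitution gives 0/0 (the numerator vanishes to order 3).
Expand each term to order h^3: the coefficient of h^3 in 3·cos(h) is 0 and in 4·√(1 - 4h) is -16.
Lower-order terms cancel with the polynomial part, so the numerator is (-16)·h^3 + o(h^3), and the limit is (-16)/(4) = -4.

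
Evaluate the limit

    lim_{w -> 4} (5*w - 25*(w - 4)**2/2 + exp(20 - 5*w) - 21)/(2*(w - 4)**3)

Direct substitution gives 0/0.
Apply L'Hôpital: lim (-25*w - 5*e^(20 - 5*w) + 105)/(6*(w - 4)^2), still 0/0.
Apply L'Hôpital: lim (25*e^(20 - 5*w) - 25)/(12*w - 48), still 0/0.
After 3 applications of L'Hôpital's rule the quotient is (-125*e^(20 - 5*w))/(12); substituting w = 4 gives -125/12.

-125/12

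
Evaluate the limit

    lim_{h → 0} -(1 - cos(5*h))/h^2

-25/2

Substitution gives 0/0.
Use (1 − cos u)/u² → 1/2 with u = 5h: the limit is 5²/(2·(-1)) = -25/2.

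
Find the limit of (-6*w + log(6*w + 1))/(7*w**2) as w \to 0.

Direct substitution gives 0/0.
Apply L'Hôpital: lim (-6 + 6/(6*w + 1))/(14*w), still 0/0.
After 2 applications of L'Hôpital's rule the quotient is (-36/(6*w + 1)^2)/(14); substituting w = 0 gives -18/7.

-18/7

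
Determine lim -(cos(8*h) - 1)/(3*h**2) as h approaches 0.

32/3

Direct substitution gives 0/0.
Apply L'Hôpital: lim (-8*sin(8*h))/(-6*h), still 0/0.
After 2 applications of L'Hôpital's rule the quotient is (-64*cos(8*h))/(-6); substituting h = 0 gives 32/3.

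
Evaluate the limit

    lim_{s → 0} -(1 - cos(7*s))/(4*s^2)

-49/8

Substitution gives 0/0.
Use (1 − cos u)/u² → 1/2 with u = 7s: the limit is 7²/(2·(-4)) = -49/8.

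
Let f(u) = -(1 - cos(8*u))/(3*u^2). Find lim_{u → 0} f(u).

-32/3

Substitution gives 0/0.
Use (1 − cos θ)/θ² → 1/2 with θ = 8u: the limit is 8²/(2·(-3)) = -32/3.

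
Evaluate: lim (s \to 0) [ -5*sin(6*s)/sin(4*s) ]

-15/2

Substitution gives 0/0.
Divide numerator and denominator by s: sin(6s)/s → 6 and sin(4s)/s → 4, so the limit is -5·6/4 = -15/2.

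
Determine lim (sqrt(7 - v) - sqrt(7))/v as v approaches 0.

-√(7)/14

A 0/0 form; rationalise with √(7 - v) + √7. This collapses the numerator to -v, leaving -1/(√(7 - v) + √7) → -1/(2√7) = -√(7)/14.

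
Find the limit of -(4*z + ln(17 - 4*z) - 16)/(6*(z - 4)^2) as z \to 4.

Direct substitution gives 0/0.
Apply L'Hôpital: lim (4 - 4/(17 - 4*z))/(48 - 12*z), still 0/0.
After 2 applications of L'Hôpital's rule the quotient is (-16/(17 - 4*z)^2)/(-12); substituting z = 4 gives 4/3.

4/3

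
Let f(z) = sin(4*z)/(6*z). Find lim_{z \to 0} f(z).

2/3

Substitution gives 0/0.
Write it as (4/6)·sin(4z)/(4z); since sin(u)/u → 1, the limit is 2/3.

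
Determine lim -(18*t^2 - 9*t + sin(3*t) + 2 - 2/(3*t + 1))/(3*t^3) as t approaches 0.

Substitution gives 0/0 (the numerator vanishes to order 3).
Expand each term to order t^3: the coefficient of t^3 in sin(3t) is -9/2 and in -2·1/(1 + 3t) is 54.
Lower-order terms cancel with the polynomial part, so the numerator is (99/2)·t^3 + o(t^3), and the limit is (99/2)/(-3) = -33/2.

-33/2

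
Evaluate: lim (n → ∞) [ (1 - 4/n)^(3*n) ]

Let L be the limit and take ln: ln L = lim (3n)·ln(1 - 4/n) = lim (3n)·(-4/n + O(1/n²)) = -12.
Hence L = e^(-12).

e^(-12)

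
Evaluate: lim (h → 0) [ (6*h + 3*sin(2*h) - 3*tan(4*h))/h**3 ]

-68

Substitution gives 0/0; apply L'Hôpital's rule 3 times.
After differentiating numerator and denominator 3 times the quotient is (-24*cos(2*h) - 1152*tan(4*h)^4 - 1536*tan(4*h)^2 - 384)/(6); at h = 0 this is -68.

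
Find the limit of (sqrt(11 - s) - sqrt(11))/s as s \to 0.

-√(11)/22

Substitution gives 0/0. Multiply numerator and denominator by the conjugate √(11 - s) + √11.
The numerator becomes (11 - s) − 11 = -s, so the expression simplifies to -1/(√(11 - s) + √11).
Letting s → 0 gives -1/(2√11) = -√(11)/22.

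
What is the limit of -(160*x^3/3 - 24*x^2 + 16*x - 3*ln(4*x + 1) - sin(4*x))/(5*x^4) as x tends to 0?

-192/5

Substitution gives 0/0; apply L'Hôpital's rule 4 times.
After differentiating numerator and denominator 4 times the quotient is (-256*sin(4*x) + 4608/(4*x + 1)^4)/(-120); at x = 0 this is -192/5.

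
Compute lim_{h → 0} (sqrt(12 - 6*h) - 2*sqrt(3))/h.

-√(3)/2

A 0/0 form; rationalise with √(12 - 6h) + √12. This collapses the numerator to -6h, leaving -6/(√(12 - 6h) + √12) → -6/(2√12) = -√(3)/2.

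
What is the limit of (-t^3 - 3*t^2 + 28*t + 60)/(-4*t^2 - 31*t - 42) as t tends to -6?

-44/17

Since t = -6 makes numerator and denominator zero, (t + 6) divides both.
Cancelling it gives (-t^2 + 3*t + 10)/(-4*t - 7); now plug in t = -6 to get -44/17.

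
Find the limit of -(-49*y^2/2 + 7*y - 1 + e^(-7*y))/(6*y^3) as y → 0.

Direct substitution gives 0/0.
Apply L'Hôpital: lim (-49*y + 7 - 7*e^(-7*y))/(-18*y^2), still 0/0.
Apply L'Hôpital: lim (-49 + 49*e^(-7*y))/(-36*y), still 0/0.
After 3 applications of L'Hôpital's rule the quotient is (-343*e^(-7*y))/(-36); substituting y = 0 gives 343/36.

343/36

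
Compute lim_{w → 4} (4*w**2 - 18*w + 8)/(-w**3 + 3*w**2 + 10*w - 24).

At w = 4 both the top and bottom vanish — a removable singularity. Factoring out (w - 4) from each leaves (4*w - 2)/(-w^2 - w + 6), which at w = 4 equals -1.

-1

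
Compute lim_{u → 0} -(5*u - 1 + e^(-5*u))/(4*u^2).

Direct substitution gives 0/0.
Apply L'Hôpital: lim (5 - 5*e^(-5*u))/(-8*u), still 0/0.
After 2 applications of L'Hôpital's rule the quotient is (25*e^(-5*u))/(-8); substituting u = 0 gives -25/8.

-25/8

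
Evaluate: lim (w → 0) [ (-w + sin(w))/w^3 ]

Direct substitution gives 0/0.
Apply L'Hôpital: lim (cos(w) - 1)/(3*w^2), still 0/0.
Apply L'Hôpital: lim (-sin(w))/(6*w), still 0/0.
After 3 applications of L'Hôpital's rule the quotient is (-cos(w))/(6); substituting w = 0 gives -1/6.

-1/6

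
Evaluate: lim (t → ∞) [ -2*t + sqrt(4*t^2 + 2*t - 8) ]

1/2

An ∞ − ∞ form. Rationalising with the conjugate, the difference becomes (2t - 8) / (√(4*t^2 + 2*t - 8) + 2t).
For large t the denominator behaves like 2·2t, so the quotient tends to 2/4 = 1/2.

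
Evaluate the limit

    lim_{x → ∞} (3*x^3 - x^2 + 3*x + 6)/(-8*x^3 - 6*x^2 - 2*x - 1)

Numerator and denominator both have degree 3.
Dividing every term by x^3, all lower-order terms vanish and the limit is the ratio of leading coefficients, 3/(-8) = -3/8.

-3/8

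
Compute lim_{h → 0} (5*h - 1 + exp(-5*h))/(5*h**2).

Direct substitution gives 0/0.
Apply L'Hôpital: lim (5 - 5*e^(-5*h))/(10*h), still 0/0.
After 2 applications of L'Hôpital's rule the quotient is (25*e^(-5*h))/(10); substituting h = 0 gives 5/2.

5/2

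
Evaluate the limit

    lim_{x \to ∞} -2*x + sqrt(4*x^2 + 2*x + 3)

An ∞ − ∞ form. Rationalising with the conjugate, the difference becomes (2x + 3) / (√(4*x^2 + 2*x + 3) + 2x).
For large x the denominator behaves like 2·2x, so the quotient tends to 2/4 = 1/2.

1/2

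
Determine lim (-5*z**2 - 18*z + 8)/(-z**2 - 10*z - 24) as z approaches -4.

-11

Direct substitution gives 0/0, so factor. Both numerator and denominator have (z + 4) as a factor.
After cancelling, the expression reduces to (2 - 5*z)/(-z - 6).
Substituting z = -4 gives -11.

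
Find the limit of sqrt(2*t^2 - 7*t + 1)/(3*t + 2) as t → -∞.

-√(2)/3

For large |t|, √(2*t^2 - 7*t + 1) ≈ √2·|t| and the denominator ≈ 3t.
Since t → −∞, |t| = −t, giving −√2/(3) = -√(2)/3.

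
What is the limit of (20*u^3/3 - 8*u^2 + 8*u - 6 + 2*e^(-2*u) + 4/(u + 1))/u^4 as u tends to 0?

16/3

Substitution gives 0/0; apply L'Hôpital's rule 4 times.
After differentiating numerator and denominator 4 times the quotient is (32*e^(-2*u) + 96/(u + 1)^5)/(24); at u = 0 this is 16/3.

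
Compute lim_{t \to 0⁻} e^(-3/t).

As t → 0⁻, -3/(t) → +∞, so e^(-3/(t)) → ∞.

∞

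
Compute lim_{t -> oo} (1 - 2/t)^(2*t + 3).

e^(-4)

The base → 1 and the exponent → ∞: a 1^∞ form.
Take logarithms: (2t + 3)·ln(1 - 2/t). Since ln(1+u) ~ u for small u, this behaves like (2t)·(-2/t) → -4.
So the limit is e^(-4).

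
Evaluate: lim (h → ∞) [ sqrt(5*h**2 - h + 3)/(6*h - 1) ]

√(5)/6

For large |h|, √(5*h^2 - h + 3) ≈ √5·|h| and the denominator ≈ 6h.
Since h → +∞, |h| = h, giving √5/(6) = √(5)/6.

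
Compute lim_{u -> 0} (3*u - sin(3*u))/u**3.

Direct substitution gives 0/0.
Apply L'Hôpital: lim (3 - 3*cos(3*u))/(3*u^2), still 0/0.
Apply L'Hôpital: lim (9*sin(3*u))/(6*u), still 0/0.
After 3 applications of L'Hôpital's rule the quotient is (27*cos(3*u))/(6); substituting u = 0 gives 9/2.

9/2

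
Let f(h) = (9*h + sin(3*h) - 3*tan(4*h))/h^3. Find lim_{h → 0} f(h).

-137/2

Substitution gives 0/0 (the numerator vanishes to order 3).
Expand each term to order h^3: the coefficient of h^3 in sin(3h) is -9/2 and in -3·tan(4h) is -64.
Lower-order terms cancel with the polynomial part, so the numerator is (-137/2)·h^3 + o(h^3), and the limit is (-137/2)/(1) = -137/2.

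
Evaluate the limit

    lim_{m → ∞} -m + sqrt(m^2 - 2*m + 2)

-1

An ∞ − ∞ form. Rationalising with the conjugate, the difference becomes (-2m + 2) / (√(m^2 - 2*m + 2) + m).
For large m the denominator behaves like 2·m, so the quotient tends to -2/2 = -1.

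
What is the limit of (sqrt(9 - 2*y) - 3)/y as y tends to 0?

-1/3

A 0/0 form; rationalise with √(9 - 2y) + √9. This collapses the numerator to -2y, leaving -2/(√(9 - 2y) + √9) → -2/(2√9) = -1/3.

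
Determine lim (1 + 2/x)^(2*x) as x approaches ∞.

e^(4)

Let L be the limit and take ln: ln L = lim (2x)·ln(1 + 2/x) = lim (2x)·(2/x + O(1/x²)) = 4.
Hence L = e^(4).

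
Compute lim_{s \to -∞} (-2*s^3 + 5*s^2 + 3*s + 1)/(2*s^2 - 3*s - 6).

The numerator has higher degree (3 > 2); the quotient behaves like (-2/(2))·s^1 for large |s|.
As s → −∞ this diverges to ∞.

∞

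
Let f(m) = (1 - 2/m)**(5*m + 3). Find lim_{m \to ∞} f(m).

Write it as [(1 - 2/m)^m]^(5) · (1 - 2/m)^(3). The bracketed term tends to e^(-2) and the second factor to 1, so the limit is e^(-10).

e^(-10)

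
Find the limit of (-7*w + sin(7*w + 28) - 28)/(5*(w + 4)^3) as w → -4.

Direct substitution gives 0/0.
Apply L'Hôpital: lim (7*cos(7*w + 28) - 7)/(15*(w + 4)^2), still 0/0.
Apply L'Hôpital: lim (-49*sin(7*w + 28))/(30*w + 120), still 0/0.
After 3 applications of L'Hôpital's rule the quotient is (-343*cos(7*w + 28))/(30); substituting w = -4 gives -343/30.

-343/30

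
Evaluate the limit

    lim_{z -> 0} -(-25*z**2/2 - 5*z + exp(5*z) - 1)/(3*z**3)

-125/18

Direct substitution gives 0/0.
Apply L'Hôpital: lim (-25*z + 5*e^(5*z) - 5)/(-9*z^2), still 0/0.
Apply L'Hôpital: lim (25*e^(5*z) - 25)/(-18*z), still 0/0.
After 3 applications of L'Hôpital's rule the quotient is (125*e^(5*z))/(-18); substituting z = 0 gives -125/18.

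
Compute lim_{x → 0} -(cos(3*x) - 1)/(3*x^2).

Direct substitution gives 0/0.
Apply L'Hôpital: lim (-3*sin(3*x))/(-6*x), still 0/0.
After 2 applications of L'Hôpital's rule the quotient is (-9*cos(3*x))/(-6); substituting x = 0 gives 3/2.

3/2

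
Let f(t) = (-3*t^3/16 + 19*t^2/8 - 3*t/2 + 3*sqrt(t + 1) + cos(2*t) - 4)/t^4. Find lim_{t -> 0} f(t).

Substitution gives 0/0; apply L'Hôpital's rule 4 times.
After differentiating numerator and denominator 4 times the quotient is (16*cos(2*t) - 45/(16*(t + 1)^(7/2)))/(24); at t = 0 this is 211/384.

211/384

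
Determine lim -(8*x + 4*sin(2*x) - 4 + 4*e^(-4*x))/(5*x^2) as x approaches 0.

-32/5

Substitution gives 0/0; apply L'Hôpital's rule 2 times.
After differentiating numerator and denominator 2 times the quotient is (-16*sin(2*x) + 64*e^(-4*x))/(-10); at x = 0 this is -32/5.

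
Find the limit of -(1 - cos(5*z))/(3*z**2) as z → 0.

Substitution gives 0/0.
Use (1 − cos u)/u² → 1/2 with u = 5z: the limit is 5²/(2·(-3)) = -25/6.

-25/6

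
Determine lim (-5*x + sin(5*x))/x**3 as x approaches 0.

Direct substitution gives 0/0.
Apply L'Hôpital: lim (5*cos(5*x) - 5)/(3*x^2), still 0/0.
Apply L'Hôpital: lim (-25*sin(5*x))/(6*x), still 0/0.
After 3 applications of L'Hôpital's rule the quotient is (-125*cos(5*x))/(6); substituting x = 0 gives -125/6.

-125/6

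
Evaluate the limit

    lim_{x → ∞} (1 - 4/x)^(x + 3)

Let L be the limit and take ln: ln L = lim (x + 3)·ln(1 - 4/x) = lim (x + 3)·(-4/x + O(1/x²)) = -4.
Hence L = e^(-4).

e^(-4)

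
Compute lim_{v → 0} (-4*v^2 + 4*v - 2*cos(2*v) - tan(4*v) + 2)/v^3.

-64/3

Substitution gives 0/0 (the numerator vanishes to order 3).
Expand each term to order v^3: the coefficient of v^3 in −tan(4v) is -64/3 and in -2·cos(2v) is 0.
Lower-order terms cancel with the polynomial part, so the numerator is (-64/3)·v^3 + o(v^3), and the limit is (-64/3)/(1) = -64/3.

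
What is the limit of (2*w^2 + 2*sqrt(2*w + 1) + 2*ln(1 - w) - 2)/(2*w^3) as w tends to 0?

Substitution gives 0/0 (the numerator vanishes to order 3).
Expand each term to order w^3: the coefficient of w^3 in 2·√(1 + 2w) is 1 and in 2·ln(1 - w) is -2/3.
Lower-order terms cancel with the polynomial part, so the numerator is (1/3)·w^3 + o(w^3), and the limit is (1/3)/(2) = 1/6.

1/6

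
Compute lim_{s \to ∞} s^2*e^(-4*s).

0

Write as s^2/e^{4s}, an ∞/∞ form.
Exponential growth dominates any polynomial, so repeated L'Hôpital (or the standard result) gives 0.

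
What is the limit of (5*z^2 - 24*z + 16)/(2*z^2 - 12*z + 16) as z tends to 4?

4

Direct substitution gives 0/0, so factor. Both numerator and denominator have (z - 4) as a factor.
After cancelling, the expression reduces to (5*z - 4)/(2*z - 4).
Substituting z = 4 gives 4.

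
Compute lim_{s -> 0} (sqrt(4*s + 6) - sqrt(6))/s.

√(6)/3

Substitution gives 0/0. Multiply numerator and denominator by the conjugate √(6 + 4s) + √6.
The numerator becomes (6 + 4s) − 6 = 4s, so the expression simplifies to 4/(√(6 + 4s) + √6).
Letting s → 0 gives 4/(2√6) = √(6)/3.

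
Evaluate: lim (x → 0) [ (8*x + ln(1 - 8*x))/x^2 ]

-32

Direct substitution gives 0/0.
Apply L'Hôpital: lim (8 - 8/(1 - 8*x))/(2*x), still 0/0.
After 2 applications of L'Hôpital's rule the quotient is (-64/(1 - 8*x)^2)/(2); substituting x = 0 gives -32.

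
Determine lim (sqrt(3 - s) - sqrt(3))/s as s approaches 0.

-√(3)/6

A 0/0 form; rationalise with √(3 - s) + √3. This collapses the numerator to -s, leaving -1/(√(3 - s) + √3) → -1/(2√3) = -√(3)/6.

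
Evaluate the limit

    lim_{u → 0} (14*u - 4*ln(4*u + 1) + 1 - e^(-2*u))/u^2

Substitution gives 0/0; apply L'Hôpital's rule 2 times.
After differentiating numerator and denominator 2 times the quotient is (-4*e^(-2*u) + 64/(4*u + 1)^2)/(2); at u = 0 this is 30.

30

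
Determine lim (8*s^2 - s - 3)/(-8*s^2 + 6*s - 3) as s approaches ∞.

Numerator and denominator both have degree 2.
Dividing every term by s^2, all lower-order terms vanish and the limit is the ratio of leading coefficients, 8/(-8) = -1.

-1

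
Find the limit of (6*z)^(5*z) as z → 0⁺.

Base → 0⁺ and exponent → 0⁺: a 0^0 form.
Take logs: 5z·ln(6z). This is 0·(−∞); rewriting as ln(6z)/(1/(5z)) and applying L'Hôpital gives 0.
Hence the limit is e^0 = 1.

1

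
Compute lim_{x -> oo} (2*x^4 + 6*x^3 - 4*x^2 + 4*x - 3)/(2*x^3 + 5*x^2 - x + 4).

The numerator has higher degree (4 > 3); the quotient behaves like (2/(2))·x^1 for large |x|.
As x → +∞ this diverges to ∞.

∞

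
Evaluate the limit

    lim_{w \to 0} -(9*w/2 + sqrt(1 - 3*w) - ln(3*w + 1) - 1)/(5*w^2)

Substitution gives 0/0 (the numerator vanishes to order 2).
Expand each term to order w^2: the coefficient of w^2 in −ln(1 + 3w) is 9/2 and in √(1 - 3w) is -9/8.
Lower-order terms cancel with the polynomial part, so the numerator is (27/8)·w^2 + o(w^2), and the limit is (27/8)/(-5) = -27/40.

-27/40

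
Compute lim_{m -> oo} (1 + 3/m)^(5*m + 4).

Let L be the limit and take ln: ln L = lim (5m + 4)·ln(1 + 3/m) = lim (5m + 4)·(3/m + O(1/m²)) = 15.
Hence L = e^(15).

e^(15)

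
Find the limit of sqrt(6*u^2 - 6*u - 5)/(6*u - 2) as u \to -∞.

-√(6)/6

For large |u|, √(6*u^2 - 6*u - 5) ≈ √6·|u| and the denominator ≈ 6u.
Since u → −∞, |u| = −u, giving −√6/(6) = -√(6)/6.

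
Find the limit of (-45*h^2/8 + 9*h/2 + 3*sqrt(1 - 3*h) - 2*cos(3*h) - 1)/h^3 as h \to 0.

-81/16

Substitution gives 0/0; apply L'Hôpital's rule 3 times.
After differentiating numerator and denominator 3 times the quotient is (-54*sin(3*h) - 243/(8*(1 - 3*h)^(5/2)))/(6); at h = 0 this is -81/16.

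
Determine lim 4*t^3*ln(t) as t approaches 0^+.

0

This is a 0·(−∞) form. Rewrite as 4·ln(t) / t^(−3) and apply L'Hôpital:
the derivative quotient is 4·(1/t) / (−3·t^(−4)) = (-4/3)·t^3 → 0.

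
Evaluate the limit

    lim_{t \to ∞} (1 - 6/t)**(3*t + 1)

e^(-18)

Let L be the limit and take ln: ln L = lim (3t + 1)·ln(1 - 6/t) = lim (3t + 1)·(-6/t + O(1/t²)) = -18.
Hence L = e^(-18).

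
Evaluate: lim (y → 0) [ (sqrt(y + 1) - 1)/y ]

A 0/0 form; rationalise with √(1 + y) + √1. This collapses the numerator to y, leaving 1/(√(1 + y) + √1) → 1/(2√1) = 1/2.

1/2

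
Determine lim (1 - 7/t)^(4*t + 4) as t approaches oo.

The base → 1 and the exponent → ∞: a 1^∞ form.
Take logarithms: (4t + 4)·ln(1 - 7/t). Since ln(1+u) ~ u for small u, this behaves like (4t)·(-7/t) → -28.
So the limit is e^(-28).

e^(-28)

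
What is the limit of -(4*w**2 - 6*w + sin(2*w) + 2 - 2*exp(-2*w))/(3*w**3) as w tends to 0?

Substitution gives 0/0 (the numerator vanishes to order 3).
Expand each term to order w^3: the coefficient of w^3 in -2·e^(-2w) is 8/3 and in sin(2w) is -4/3.
Lower-order terms cancel with the polynomial part, so the numerator is (4/3)·w^3 + o(w^3), and the limit is (4/3)/(-3) = -4/9.

-4/9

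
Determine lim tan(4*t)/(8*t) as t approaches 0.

1/2

Substitution gives 0/0.
Since tan(u)/u → 1 as u → 0, tan(4t)/(4t) → 1 and the limit is 4/8 = 1/2.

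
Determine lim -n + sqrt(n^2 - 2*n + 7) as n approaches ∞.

An ∞ − ∞ form. Rationalising with the conjugate, the difference becomes (-2n + 7) / (√(n^2 - 2*n + 7) + n).
For large n the denominator behaves like 2·n, so the quotient tends to -2/2 = -1.

-1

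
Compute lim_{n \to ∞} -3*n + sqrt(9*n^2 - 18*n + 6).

An ∞ − ∞ form. Rationalising with the conjugate, the difference becomes (-18n + 6) / (√(9*n^2 - 18*n + 6) + 3n).
For large n the denominator behaves like 2·3n, so the quotient tends to -18/6 = -3.

-3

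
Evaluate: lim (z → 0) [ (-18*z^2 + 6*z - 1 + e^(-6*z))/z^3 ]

Direct substitution gives 0/0.
Apply L'Hôpital: lim (-36*z + 6 - 6*e^(-6*z))/(3*z^2), still 0/0.
Apply L'Hôpital: lim (-36 + 36*e^(-6*z))/(6*z), still 0/0.
After 3 applications of L'Hôpital's rule the quotient is (-216*e^(-6*z))/(6); substituting z = 0 gives -36.

-36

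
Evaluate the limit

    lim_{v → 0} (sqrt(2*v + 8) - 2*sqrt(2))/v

√(2)/4

Substitution gives 0/0. Multiply numerator and denominator by the conjugate √(8 + 2v) + √8.
The numerator becomes (8 + 2v) − 8 = 2v, so the expression simplifies to 2/(√(8 + 2v) + √8).
Letting v → 0 gives 2/(2√8) = √(2)/4.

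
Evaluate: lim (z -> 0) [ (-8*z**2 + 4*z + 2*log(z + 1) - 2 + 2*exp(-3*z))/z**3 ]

Substitution gives 0/0 (the numerator vanishes to order 3).
Expand each term to order z^3: the coefficient of z^3 in 2·e^(-3z) is -9 and in 2·ln(1 + z) is 2/3.
Lower-order terms cancel with the polynomial part, so the numerator is (-25/3)·z^3 + o(z^3), and the limit is (-25/3)/(1) = -25/3.

-25/3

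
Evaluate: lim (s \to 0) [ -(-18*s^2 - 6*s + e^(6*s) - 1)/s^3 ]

-36

Direct substitution gives 0/0.
Apply L'Hôpital: lim (-36*s + 6*e^(6*s) - 6)/(-3*s^2), still 0/0.
Apply L'Hôpital: lim (36*e^(6*s) - 36)/(-6*s), still 0/0.
After 3 applications of L'Hôpital's rule the quotient is (216*e^(6*s))/(-6); substituting s = 0 gives -36.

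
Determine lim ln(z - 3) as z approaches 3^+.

As z → 3⁺, z - 3 → 0⁺ and ln(z - 3) → −∞.
Multiplying by 1 gives -∞.

-∞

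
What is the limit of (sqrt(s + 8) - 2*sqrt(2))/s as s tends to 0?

√(2)/8

Substitution gives 0/0. Multiply numerator and denominator by the conjugate √(8 + s) + √8.
The numerator becomes (8 + s) − 8 = s, so the expression simplifies to 1/(√(8 + s) + √8).
Letting s → 0 gives 1/(2√8) = √(2)/8.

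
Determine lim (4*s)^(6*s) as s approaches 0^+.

1

Base → 0⁺ and exponent → 0⁺: a 0^0 form.
Take logs: 6s·ln(4s). This is 0·(−∞); rewriting as ln(4s)/(1/(6s)) and applying L'Hôpital gives 0.
Hence the limit is e^0 = 1.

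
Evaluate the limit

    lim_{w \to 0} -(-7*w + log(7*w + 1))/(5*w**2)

Direct substitution gives 0/0.
Apply L'Hôpital: lim (-7 + 7/(7*w + 1))/(-10*w), still 0/0.
After 2 applications of L'Hôpital's rule the quotient is (-49/(7*w + 1)^2)/(-10); substituting w = 0 gives 49/10.

49/10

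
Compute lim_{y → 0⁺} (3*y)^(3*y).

Base → 0⁺ and exponent → 0⁺: a 0^0 form.
Take logs: 3y·ln(3y). This is 0·(−∞); rewriting as ln(3y)/(1/(3y)) and applying L'Hôpital gives 0.
Hence the limit is e^0 = 1.

1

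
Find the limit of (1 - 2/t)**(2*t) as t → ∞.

Let L be the limit and take ln: ln L = lim (2t)·ln(1 - 2/t) = lim (2t)·(-2/t + O(1/t²)) = -4.
Hence L = e^(-4).

e^(-4)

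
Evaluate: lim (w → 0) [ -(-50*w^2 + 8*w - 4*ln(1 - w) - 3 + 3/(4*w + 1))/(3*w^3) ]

Substitution gives 0/0 (the numerator vanishes to order 3).
Expand each term to order w^3: the coefficient of w^3 in 3·1/(1 + 4w) is -192 and in -4·ln(1 - w) is 4/3.
Lower-order terms cancel with the polynomial part, so the numerator is (-572/3)·w^3 + o(w^3), and the limit is (-572/3)/(-3) = 572/9.

572/9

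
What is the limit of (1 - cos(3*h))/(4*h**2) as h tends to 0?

Substitution gives 0/0.
Use (1 − cos u)/u² → 1/2 with u = 3h: the limit is 3²/(2·4) = 9/8.

9/8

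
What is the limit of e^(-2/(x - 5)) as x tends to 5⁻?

∞

As x → 5⁻, -2/(x - 5) → +∞, so e^(-2/(x - 5)) → ∞.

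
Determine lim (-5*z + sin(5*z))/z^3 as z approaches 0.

-125/6

Direct substitution gives 0/0.
Apply L'Hôpital: lim (5*cos(5*z) - 5)/(3*z^2), still 0/0.
Apply L'Hôpital: lim (-25*sin(5*z))/(6*z), still 0/0.
After 3 applications of L'Hôpital's rule the quotient is (-125*cos(5*z))/(6); substituting z = 0 gives -125/6.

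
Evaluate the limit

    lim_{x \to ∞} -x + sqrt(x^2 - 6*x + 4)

-3

This has the form ∞ − ∞. Multiply and divide by the conjugate √(x^2 - 6*x + 4) + x.
That gives (-6x + 4) / (√(x^2 - 6*x + 4) + x).
Divide numerator and denominator by x: the limit is -6/(2·1) = -3.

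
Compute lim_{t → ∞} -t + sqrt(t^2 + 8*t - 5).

This has the form ∞ − ∞. Multiply and divide by the conjugate √(t^2 + 8*t - 5) + t.
That gives (8t - 5) / (√(t^2 + 8*t - 5) + t).
Divide numerator and denominator by t: the limit is 8/(2·1) = 4.

4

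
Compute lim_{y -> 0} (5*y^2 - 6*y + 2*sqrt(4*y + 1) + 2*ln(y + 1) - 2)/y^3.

Substitution gives 0/0; apply L'Hôpital's rule 3 times.
After differentiating numerator and denominator 3 times the quotient is (48/(4*y + 1)^(5/2) + 4/(y + 1)^3)/(6); at y = 0 this is 26/3.

26/3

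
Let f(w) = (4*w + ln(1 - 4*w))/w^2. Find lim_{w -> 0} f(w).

-8

Direct substitution gives 0/0.
Apply L'Hôpital: lim (4 - 4/(1 - 4*w))/(2*w), still 0/0.
After 2 applications of L'Hôpital's rule the quotient is (-16/(1 - 4*w)^2)/(2); substituting w = 0 gives -8.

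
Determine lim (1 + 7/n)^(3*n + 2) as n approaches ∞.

e^(21)

Let L be the limit and take ln: ln L = lim (3n + 2)·ln(1 + 7/n) = lim (3n + 2)·(7/n + O(1/n²)) = 21.
Hence L = e^(21).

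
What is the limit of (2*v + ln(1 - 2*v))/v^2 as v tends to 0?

Direct substitution gives 0/0.
Apply L'Hôpital: lim (2 - 2/(1 - 2*v))/(2*v), still 0/0.
After 2 applications of L'Hôpital's rule the quotient is (-4/(1 - 2*v)^2)/(2); substituting v = 0 gives -2.

-2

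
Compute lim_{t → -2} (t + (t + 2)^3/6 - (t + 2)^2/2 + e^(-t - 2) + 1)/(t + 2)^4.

1/24

Direct substitution gives 0/0.
Apply L'Hôpital: lim (-t + (t + 2)^2/2 - e^(-t - 2) - 1)/(4*(t + 2)^3), still 0/0.
Apply L'Hôpital: lim (t + e^(-t - 2) + 1)/(12*(t + 2)^2), still 0/0.
Apply L'Hôpital: lim (1 - e^(-t - 2))/(24*t + 48), still 0/0.
After 4 applications of L'Hôpital's rule the quotient is (e^(-t - 2))/(24); substituting t = -2 gives 1/24.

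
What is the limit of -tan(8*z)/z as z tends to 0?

-8

Substitution gives 0/0.
Since tan(u)/u → 1 as u → 0, tan(8z)/(8z) → 1 and the limit is 8/(-1) = -8.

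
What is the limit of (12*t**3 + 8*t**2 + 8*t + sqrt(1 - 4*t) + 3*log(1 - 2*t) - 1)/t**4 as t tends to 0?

Substitution gives 0/0; apply L'Hôpital's rule 4 times.
After differentiating numerator and denominator 4 times the quotient is (-288/(2*t - 1)^4 - 240/(1 - 4*t)^(7/2))/(24); at t = 0 this is -22.

-22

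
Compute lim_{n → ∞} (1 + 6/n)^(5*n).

e^(30)

Let L be the limit and take ln: ln L = lim (5n)·ln(1 + 6/n) = lim (5n)·(6/n + O(1/n²)) = 30.
Hence L = e^(30).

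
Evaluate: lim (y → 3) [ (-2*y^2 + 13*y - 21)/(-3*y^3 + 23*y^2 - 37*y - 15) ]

1/20

At y = 3 both the top and bottom vanish — a removable singularity. Factoring out (y - 3) from each leaves (7 - 2*y)/(-3*y^2 + 14*y + 5), which at y = 3 equals 1/20.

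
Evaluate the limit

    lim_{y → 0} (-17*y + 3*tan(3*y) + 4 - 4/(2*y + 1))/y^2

Substitution gives 0/0 (the numerator vanishes to order 2).
Expand each term to order y^2: the coefficient of y^2 in 3·tan(3y) is 0 and in -4·1/(1 + 2y) is -16.
Lower-order terms cancel with the polynomial part, so the numerator is (-16)·y^2 + o(y^2), and the limit is (-16)/(1) = -16.

-16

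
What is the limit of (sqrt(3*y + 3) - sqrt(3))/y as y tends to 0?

Substitution gives 0/0. Multiply numerator and denominator by the conjugate √(3 + 3y) + √3.
The numerator becomes (3 + 3y) − 3 = 3y, so the expression simplifies to 3/(√(3 + 3y) + √3).
Letting y → 0 gives 3/(2√3) = √(3)/2.

√(3)/2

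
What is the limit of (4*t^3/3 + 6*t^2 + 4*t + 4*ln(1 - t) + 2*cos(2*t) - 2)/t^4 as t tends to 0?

1/3

Substitution gives 0/0; apply L'Hôpital's rule 4 times.
After differentiating numerator and denominator 4 times the quotient is (32*cos(2*t) - 24/(t - 1)^4)/(24); at t = 0 this is 1/3.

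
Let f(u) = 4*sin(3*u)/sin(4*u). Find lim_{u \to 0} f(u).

3

Substitution gives 0/0.
Divide numerator and denominator by u: sin(3u)/u → 3 and sin(4u)/u → 4, so the limit is 4·3/4 = 3.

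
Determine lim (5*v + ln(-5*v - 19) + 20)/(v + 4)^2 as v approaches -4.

Direct substitution gives 0/0.
Apply L'Hôpital: lim (5 - 5/(-5*v - 19))/(2*v + 8), still 0/0.
After 2 applications of L'Hôpital's rule the quotient is (-25/(-5*v - 19)^2)/(2); substituting v = -4 gives -25/2.

-25/2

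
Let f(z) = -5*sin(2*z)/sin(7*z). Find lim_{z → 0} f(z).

Substitution gives 0/0.
Divide numerator and denominator by z: sin(2z)/z → 2 and sin(7z)/z → 7, so the limit is -5·2/7 = -10/7.

-10/7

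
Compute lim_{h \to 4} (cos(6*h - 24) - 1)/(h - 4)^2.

Direct substitution gives 0/0.
Apply L'Hôpital: lim (-6*sin(6*h - 24))/(2*h - 8), still 0/0.
After 2 applications of L'Hôpital's rule the quotient is (-36*cos(6*h - 24))/(2); substituting h = 4 gives -18.

-18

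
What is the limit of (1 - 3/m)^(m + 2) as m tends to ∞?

e^(-3)

Let L be the limit and take ln: ln L = lim (m + 2)·ln(1 - 3/m) = lim (m + 2)·(-3/m + O(1/m²)) = -3.
Hence L = e^(-3).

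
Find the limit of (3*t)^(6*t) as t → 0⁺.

Base → 0⁺ and exponent → 0⁺: a 0^0 form.
Take logs: 6t·ln(3t). This is 0·(−∞); rewriting as ln(3t)/(1/(6t)) and applying L'Hôpital gives 0.
Hence the limit is e^0 = 1.

1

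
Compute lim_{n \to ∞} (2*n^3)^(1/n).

1

Base → ∞ and exponent → 0: an ∞^0 form.
Take logs: (1/n)·ln(2·n^3) = (ln 2 + 3·ln n)/n → 0.
So the limit is e^0 = 1.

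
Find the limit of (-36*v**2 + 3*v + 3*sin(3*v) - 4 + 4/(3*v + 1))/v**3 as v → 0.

Substitution gives 0/0 (the numerator vanishes to order 3).
Expand each term to order v^3: the coefficient of v^3 in 3·sin(3v) is -27/2 and in 4·1/(1 + 3v) is -108.
Lower-order terms cancel with the polynomial part, so the numerator is (-243/2)·v^3 + o(v^3), and the limit is (-243/2)/(1) = -243/2.

-243/2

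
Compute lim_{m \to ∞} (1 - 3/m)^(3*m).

e^(-9)

Write it as [(1 - 3/m)^m]^(3) · (1 - 3/m)^(0). The bracketed term tends to e^(-3) and the second factor to 1, so the limit is e^(-9).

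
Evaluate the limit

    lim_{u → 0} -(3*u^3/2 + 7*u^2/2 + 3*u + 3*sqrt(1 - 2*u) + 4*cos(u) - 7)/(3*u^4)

Substitution gives 0/0 (the numerator vanishes to order 4).
Expand each term to order u^4: the coefficient of u^4 in 4·cos(u) is 1/6 and in 3·√(1 - 2u) is -15/8.
Lower-order terms cancel with the polynomial part, so the numerator is (-41/24)·u^4 + o(u^4), and the limit is (-41/24)/(-3) = 41/72.

41/72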